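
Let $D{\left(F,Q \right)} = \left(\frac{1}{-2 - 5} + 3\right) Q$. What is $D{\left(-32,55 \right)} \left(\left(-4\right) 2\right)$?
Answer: $- \frac{8800}{7} \approx -1257.1$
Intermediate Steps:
$D{\left(F,Q \right)} = \frac{20 Q}{7}$ ($D{\left(F,Q \right)} = \left(\frac{1}{-7} + 3\right) Q = \left(- \frac{1}{7} + 3\right) Q = \frac{20 Q}{7}$)
$D{\left(-32,55 \right)} \left(\left(-4\right) 2\right) = \frac{20}{7} \cdot 55 \left(\left(-4\right) 2\right) = \frac{1100}{7} \left(-8\right) = - \frac{8800}{7}$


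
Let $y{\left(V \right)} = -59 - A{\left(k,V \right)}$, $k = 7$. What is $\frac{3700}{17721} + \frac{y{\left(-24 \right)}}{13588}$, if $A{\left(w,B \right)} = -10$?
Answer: $\frac{49407271}{240792948} \approx 0.20519$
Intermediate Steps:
$y{\left(V \right)} = -49$ ($y{\left(V \right)} = -59 - -10 = -59 + 10 = -49$)
$\frac{3700}{17721} + \frac{y{\left(-24 \right)}}{13588} = \frac{3700}{17721} - \frac{49}{13588} = \frac{49407271}{240792948}$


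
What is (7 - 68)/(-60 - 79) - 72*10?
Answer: -100019/139 ≈ -719.56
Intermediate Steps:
(7 - 68)/(-60 - 79) - 72*10 = -61/(-139) - 720 = -61*(-1/139) - 720 = 61/139 - 720 = -100019/139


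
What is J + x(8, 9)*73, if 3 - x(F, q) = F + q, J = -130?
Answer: -1152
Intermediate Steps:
x(F, q) = 3 - F - q (x(F, q) = 3 - (F + q) = 3 + (-F - q) = 3 - F - q)
J + x(8, 9)*73 = -130 + (3 - 1*8 - 1*9)*73 = -130 + (3 - 8 - 9)*73 = -130 - 14*73 = -130 - 1022 = -1152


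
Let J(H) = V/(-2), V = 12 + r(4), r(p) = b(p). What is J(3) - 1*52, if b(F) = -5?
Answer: -111/2 ≈ -55.500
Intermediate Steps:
r(p) = -5
V = 7 (V = 12 - 5 = 7)
J(H) = -7/2 (J(H) = 7/(-2) = 7*(-½) = -7/2)
J(3) - 1*52 = -7/2 - 1*52 = -7/2 - 52 = -111/2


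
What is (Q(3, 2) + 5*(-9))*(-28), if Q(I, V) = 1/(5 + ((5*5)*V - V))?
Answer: 66752/53 ≈ 1259.5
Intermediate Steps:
Q(I, V) = 1/(5 + 24*V) (Q(I, V) = 1/(5 + (25*V - V)) = 1/(5 + 24*V))
(Q(3, 2) + 5*(-9))*(-28) = (1/(5 + 24*2) + 5*(-9))*(-28) = (1/(5 + 48) - 45)*(-28) = (1/53 - 45)*(-28) = -2384/53*(-28) = 66752/53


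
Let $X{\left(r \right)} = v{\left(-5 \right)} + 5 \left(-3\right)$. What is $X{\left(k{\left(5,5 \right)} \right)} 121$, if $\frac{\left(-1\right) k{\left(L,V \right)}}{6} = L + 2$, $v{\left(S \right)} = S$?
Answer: $-2420$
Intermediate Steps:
$k{\left(L,V \right)} = -12 - 6 L$ ($k{\left(L,V \right)} = - 6 \left(L + 2\right) = - 6 \left(2 + L\right) = -12 - 6 L$)
$X{\left(r \right)} = -20$ ($X{\left(r \right)} = -5 + 5 \left(-3\right) = -5 - 15 = -20$)
$X{\left(k{\left(5,5 \right)} \right)} 121 = \left(-20\right) 121 = -2420$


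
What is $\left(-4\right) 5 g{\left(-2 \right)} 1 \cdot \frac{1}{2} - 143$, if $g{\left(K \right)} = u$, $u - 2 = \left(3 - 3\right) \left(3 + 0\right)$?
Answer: $-163$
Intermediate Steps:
$u = 2$ ($u = 2 + \left(3 - 3\right) \left(3 + 0\right) = 2 + 0 \cdot 3 = 2 + 0 = 2$)
$g{\left(K \right)} = 2$
$\left(-4\right) 5 g{\left(-2 \right)} 1 \cdot \frac{1}{2} - 143 = \left(-4\right) 5 \cdot 2 \cdot 1 \cdot \frac{1}{2} - 143 = - 20 \cdot 2 \cdot 1 \cdot \frac{1}{2} - 143 = - 20 \cdot 2 \cdot \frac{1}{2} - 143 = \left(-20\right) 1 - 143 = -20 - 143 = -163$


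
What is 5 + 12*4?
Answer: 53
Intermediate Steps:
5 + 12*4 = 5 + 48 = 53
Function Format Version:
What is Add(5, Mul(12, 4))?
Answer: 53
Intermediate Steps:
Add(5, Mul(12, 4)) = Add(5, 48) = 53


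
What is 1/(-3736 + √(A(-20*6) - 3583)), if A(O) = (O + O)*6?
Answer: -3736/13962719 - I*√5023/13962719 ≈ -0.00026757 - 5.0759e-6*I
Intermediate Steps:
A(O) = 12*O (A(O) = (2*O)*6 = 12*O)
1/(-3736 + √(A(-20*6) - 3583)) = 1/(-3736 + √(12*(-20*6) - 3583)) = 1/(-3736 + √(12*(-120) - 3583)) = 1/(-3736 + √(-1440 - 3583)) = 1/(-3736 + √(-5023)) = 1/(-3736 + I*√5023)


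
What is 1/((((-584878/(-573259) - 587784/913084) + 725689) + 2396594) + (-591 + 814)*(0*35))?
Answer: 130858405189/408577023201295411 ≈ 3.2028e-7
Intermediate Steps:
1/((((-584878/(-573259) - 587784/913084) + 725689) + 2396594) + (-591 + 814)*(0*35)) = 1/((((-584878*(-1/573259) - 587784*1/913084) + 725689) + 2396594) + 223*0) = 1/((((584878/573259 - 146946/228271) + 725689) + 2396594) + 0) = 1/(((49272568924/130858405189 + 725689) + 2396594) + 0) = 1/((94962554475769145/130858405189 + 2396594) + 0) = 1/(408577023201295411/130858405189 + 0) = 1/(408577023201295411/130858405189) = 130858405189/408577023201295411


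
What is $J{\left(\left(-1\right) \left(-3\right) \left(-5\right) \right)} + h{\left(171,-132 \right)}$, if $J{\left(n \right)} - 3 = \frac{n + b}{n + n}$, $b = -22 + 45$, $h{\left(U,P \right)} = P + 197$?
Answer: $\frac{1016}{15} \approx 67.733$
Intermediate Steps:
$h{\left(U,P \right)} = 197 + P$
$b = 23$
$J{\left(n \right)} = 3 + \frac{23 + n}{2 n}$ ($J{\left(n \right)} = 3 + \frac{n + 23}{n + n} = 3 + \frac{23 + n}{2 n}$)
$J{\left(\left(-1\right) \left(-3\right) \left(-5\right) \right)} + h{\left(171,-132 \right)} = \frac{23 + 7 \left(-1\right) \left(-3\right) \left(-5\right)}{2 \left(-1\right) \left(-3\right) \left(-5\right)} + \left(197 - 132\right) = \frac{23 + 7 \cdot 3 \left(-5\right)}{2 \cdot 3 \left(-5\right)} + 65 = \frac{23 + 7 \left(-15\right)}{2 \left(-15\right)} + 65 = \frac{1}{2} \left(- \frac{1}{15}\right) \left(23 - 105\right) + 65 = \frac{1}{2} \left(- \frac{1}{15}\right) \left(-82\right) + 65 = \frac{41}{15} + 65 = \frac{1016}{15}$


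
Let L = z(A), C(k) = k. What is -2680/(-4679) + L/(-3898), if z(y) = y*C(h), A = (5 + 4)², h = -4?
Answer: 5981318/9119371 ≈ 0.65589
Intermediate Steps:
A = 81 (A = 9² = 81)
z(y) = -4*y (z(y) = y*(-4) = -4*y)
L = -324 (L = -4*81 = -324)
-2680/(-4679) + L/(-3898) = -2680/(-4679) - 324/(-3898) = -2680*(-1/4679) - 324*(-1/3898) = 2680/4679 + 162/1949 = 5981318/9119371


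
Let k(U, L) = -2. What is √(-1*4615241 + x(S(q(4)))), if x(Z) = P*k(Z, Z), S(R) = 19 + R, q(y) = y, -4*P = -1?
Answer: I*√18460966/2 ≈ 2148.3*I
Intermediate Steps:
P = ¼ (P = -¼*(-1) = ¼ ≈ 0.25000)
x(Z) = -½ (x(Z) = (¼)*(-2) = -½)
√(-1*4615241 + x(S(q(4)))) = √(-1*4615241 - ½) = √(-4615241 - ½) = √(-9230483/2) = I*√18460966/2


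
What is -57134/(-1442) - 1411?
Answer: -141252/103 ≈ -1371.4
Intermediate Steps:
-57134/(-1442) - 1411 = -57134*(-1)/1442 - 1411 = -742*(-11/206) - 1411 = 4081/103 - 1411 = -141252/103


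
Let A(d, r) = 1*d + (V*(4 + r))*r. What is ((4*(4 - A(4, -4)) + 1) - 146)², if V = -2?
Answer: 21025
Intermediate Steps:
A(d, r) = d + r*(-8 - 2*r) (A(d, r) = 1*d + (-2*(4 + r))*r = d + (-8 - 2*r)*r = d + r*(-8 - 2*r))
((4*(4 - A(4, -4)) + 1) - 146)² = ((4*(4 - (4 - 8*(-4) - 2*(-4)²)) + 1) - 146)² = ((4*(4 - (4 + 32 - 2*16)) + 1) - 146)² = ((4*(4 - (4 + 32 - 32)) + 1) - 146)² = ((4*(4 - 1*4) + 1) - 146)² = ((4*(4 - 4) + 1) - 146)² = ((4*0 + 1) - 146)² = ((0 + 1) - 146)² = (1 - 146)² = (-145)² = 21025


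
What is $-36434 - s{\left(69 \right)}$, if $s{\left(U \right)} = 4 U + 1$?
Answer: $-36711$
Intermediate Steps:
$s{\left(U \right)} = 1 + 4 U$
$-36434 - s{\left(69 \right)} = -36434 - \left(1 + 4 \cdot 69\right) = -36434 - \left(1 + 276\right) = -36434 - 277 = -36711$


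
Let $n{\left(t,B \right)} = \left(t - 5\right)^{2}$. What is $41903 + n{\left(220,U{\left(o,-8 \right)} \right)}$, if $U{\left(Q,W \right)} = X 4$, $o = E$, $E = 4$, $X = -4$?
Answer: $88128$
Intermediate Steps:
$o = 4$
$U{\left(Q,W \right)} = -16$ ($U{\left(Q,W \right)} = \left(-4\right) 4 = -16$)
$n{\left(t,B \right)} = \left(-5 + t\right)^{2}$
$41903 + n{\left(220,U{\left(o,-8 \right)} \right)} = 41903 + \left(-5 + 220\right)^{2} = 41903 + 215^{2} = 41903 + 46225 = 88128$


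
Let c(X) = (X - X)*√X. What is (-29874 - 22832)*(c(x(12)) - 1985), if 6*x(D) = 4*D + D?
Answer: 104621410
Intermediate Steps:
x(D) = 5*D/6 (x(D) = (4*D + D)/6 = (5*D)/6 = 5*D/6)
c(X) = 0 (c(X) = 0*√X = 0)
(-29874 - 22832)*(c(x(12)) - 1985) = (-29874 - 22832)*(0 - 1985) = -52706*(-1985) = 104621410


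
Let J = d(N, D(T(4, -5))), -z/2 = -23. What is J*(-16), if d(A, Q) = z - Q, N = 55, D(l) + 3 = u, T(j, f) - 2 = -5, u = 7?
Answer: -672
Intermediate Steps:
T(j, f) = -3 (T(j, f) = 2 - 5 = -3)
D(l) = 4 (D(l) = -3 + 7 = 4)
z = 46 (z = -2*(-23) = 46)
d(A, Q) = 46 - Q
J = 42 (J = 46 - 1*4 = 46 - 4 = 42)
J*(-16) = 42*(-16) = -672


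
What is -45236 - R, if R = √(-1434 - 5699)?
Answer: -45236 - I*√7133 ≈ -45236.0 - 84.457*I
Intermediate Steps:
R = I*√7133 (R = √(-7133) = I*√7133 ≈ 84.457*I)
-45236 - R = -45236 - I*√7133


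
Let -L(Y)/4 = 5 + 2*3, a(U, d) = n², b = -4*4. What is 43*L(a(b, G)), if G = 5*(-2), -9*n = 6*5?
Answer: -1892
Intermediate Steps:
n = -10/3 (n = -2*5/3 = -⅑*30 = -10/3 ≈ -3.3333)
G = -10
b = -16
a(U, d) = 100/9 (a(U, d) = (-10/3)² = 100/9)
L(Y) = -44 (L(Y) = -4*(5 + 2*3) = -4*(5 + 6) = -4*11 = -44)
43*L(a(b, G)) = 43*(-44) = -1892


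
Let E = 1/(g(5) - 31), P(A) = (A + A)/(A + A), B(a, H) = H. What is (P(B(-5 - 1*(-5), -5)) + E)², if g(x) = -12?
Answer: 1764/1849 ≈ 0.95403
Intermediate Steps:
P(A) = 1 (P(A) = (2*A)/((2*A)) = (2*A)*(1/(2*A)) = 1)
E = -1/43 (E = 1/(-12 - 31) = 1/(-43) = -1/43 ≈ -0.023256)
(P(B(-5 - 1*(-5), -5)) + E)² = (1 - 1/43)² = (42/43)² = 1764/1849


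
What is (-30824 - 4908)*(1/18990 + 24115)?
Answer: -8181624841966/9495 ≈ -8.6168e+8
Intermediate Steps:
(-30824 - 4908)*(1/18990 + 24115) = -35732*(1/18990 + 24115) = -35732*457943851/18990 = -8181624841966/9495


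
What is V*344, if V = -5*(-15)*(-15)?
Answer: -387000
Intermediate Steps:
V = -1125 (V = 75*(-15) = -1125)
V*344 = -1125*344 = -387000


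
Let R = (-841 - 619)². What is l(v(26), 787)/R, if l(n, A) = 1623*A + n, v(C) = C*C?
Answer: 1277977/2131600 ≈ 0.59954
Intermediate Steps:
v(C) = C²
l(n, A) = n + 1623*A
R = 2131600 (R = (-1460)² = 2131600)
l(v(26), 787)/R = (26² + 1623*787)/2131600 = (676 + 1277301)*(1/2131600) = 1277977*(1/2131600) = 1277977/2131600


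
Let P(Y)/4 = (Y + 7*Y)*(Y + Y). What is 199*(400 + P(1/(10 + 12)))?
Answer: 9634784/121 ≈ 79626.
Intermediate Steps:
P(Y) = 64*Y² (P(Y) = 4*((Y + 7*Y)*(Y + Y)) = 4*((8*Y)*(2*Y)) = 4*(16*Y²) = 64*Y²)
199*(400 + P(1/(10 + 12))) = 199*(400 + 64*(1/(10 + 12))²) = 199*(400 + 64*(1/22)²) = 199*(400 + 64*(1/484)) = 199*(400 + 16/121) = 199*(48416/121) = 9634784/121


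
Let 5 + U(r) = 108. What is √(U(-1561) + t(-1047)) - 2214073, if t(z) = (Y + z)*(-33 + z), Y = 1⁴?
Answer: -2214073 + √1129783 ≈ -2.2130e+6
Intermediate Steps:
Y = 1
U(r) = 103 (U(r) = -5 + 108 = 103)
t(z) = (1 + z)*(-33 + z)
√(U(-1561) + t(-1047)) - 2214073 = √(103 + (-33 + (-1047)² - 32*(-1047))) - 2214073 = √(103 + (-33 + 1096209 + 33504)) - 2214073 = √(103 + 1129680) - 2214073 = √1129783 - 2214073 = -2214073 + √1129783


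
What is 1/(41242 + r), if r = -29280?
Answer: 1/11962 ≈ 8.3598e-5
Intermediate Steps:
1/(41242 + r) = 1/(41242 - 29280) = 1/11962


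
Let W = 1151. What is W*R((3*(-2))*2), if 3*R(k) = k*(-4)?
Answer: 18416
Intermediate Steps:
R(k) = -4*k/3 (R(k) = (k*(-4))/3 = (-4*k)/3 = -4*k/3)
W*R((3*(-2))*2) = 1151*(-4*3*(-2)*2/3) = 1151*(-(-8)*2) = 1151*(-4/3*(-12)) = 1151*16 = 18416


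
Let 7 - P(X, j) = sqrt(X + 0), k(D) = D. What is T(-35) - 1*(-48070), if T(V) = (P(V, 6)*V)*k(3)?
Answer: 47335 + 105*I*sqrt(35) ≈ 47335.0 + 621.19*I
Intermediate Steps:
P(X, j) = 7 - sqrt(X) (P(X, j) = 7 - sqrt(X + 0) = 7 - sqrt(X))
T(V) = 3*V*(7 - sqrt(V)) (T(V) = ((7 - sqrt(V))*V)*3 = (V*(7 - sqrt(V)))*3 = 3*V*(7 - sqrt(V)))
T(-35) - 1*(-48070) = (-(-105)*I*sqrt(35) + 21*(-35)) - 1*(-48070) = (-(-105)*I*sqrt(35) - 735) + 48070 = (105*I*sqrt(35) - 735) + 48070 = (-735 + 105*I*sqrt(35)) + 48070 = 47335 + 105*I*sqrt(35)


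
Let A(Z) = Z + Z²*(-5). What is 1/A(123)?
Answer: -1/75522 ≈ -1.3241e-5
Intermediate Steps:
A(Z) = Z - 5*Z²
1/A(123) = 1/(123*(1 - 5*123)) = 1/(123*(1 - 615)) = 1/(123*(-614)) = 1/(-75522) = -1/75522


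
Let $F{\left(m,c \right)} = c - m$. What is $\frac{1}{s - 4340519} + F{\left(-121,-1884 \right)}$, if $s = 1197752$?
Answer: $- \frac{5540698222}{3142767} \approx -1763.0$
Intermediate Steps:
$\frac{1}{s - 4340519} + F{\left(-121,-1884 \right)} = \frac{1}{1197752 - 4340519} - 1763 = \frac{1}{-3142767} + \left(-1884 + 121\right) = - \frac{1}{3142767} - 1763 = - \frac{5540698222}{3142767}$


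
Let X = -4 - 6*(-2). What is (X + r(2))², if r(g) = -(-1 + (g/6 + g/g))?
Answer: 529/9 ≈ 58.778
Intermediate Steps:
X = 8 (X = -4 + 12 = 8)
r(g) = -g/6 (r(g) = -(-1 + (g*(⅙) + 1)) = -(-1 + (g/6 + 1)) = -(-1 + (1 + g/6)) = -g/6)
(X + r(2))² = (8 - ⅙*2)² = (8 - ⅓)² = (23/3)² = 529/9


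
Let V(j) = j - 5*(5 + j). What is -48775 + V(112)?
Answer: -49248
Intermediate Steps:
V(j) = -25 - 4*j (V(j) = j + (-25 - 5*j) = -25 - 4*j)
-48775 + V(112) = -48775 + (-25 - 4*112) = -48775 + (-25 - 448) = -48775 - 473 = -49248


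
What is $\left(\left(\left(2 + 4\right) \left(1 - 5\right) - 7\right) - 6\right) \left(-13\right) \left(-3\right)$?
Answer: $-1443$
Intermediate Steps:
$\left(\left(\left(2 + 4\right) \left(1 - 5\right) - 7\right) - 6\right) \left(-13\right) \left(-3\right) = \left(\left(6 \left(-4\right) - 7\right) - 6\right) \left(-13\right) \left(-3\right) = \left(\left(-24 - 7\right) - 6\right) \left(-13\right) \left(-3\right) = \left(-31 - 6\right) \left(-13\right) \left(-3\right) = \left(-37\right) \left(-13\right) \left(-3\right) = 481 \left(-3\right) = -1443$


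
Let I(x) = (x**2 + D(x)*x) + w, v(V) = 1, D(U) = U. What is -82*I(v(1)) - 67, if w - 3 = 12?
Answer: -1461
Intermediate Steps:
w = 15 (w = 3 + 12 = 15)
I(x) = 15 + 2*x**2 (I(x) = (x**2 + x*x) + 15 = (x**2 + x**2) + 15 = 2*x**2 + 15 = 15 + 2*x**2)
-82*I(v(1)) - 67 = -82*(15 + 2*1**2) - 67 = -82*(15 + 2*1) - 67 = -82*(15 + 2) - 67 = -82*17 - 67 = -1394 - 67 = -1461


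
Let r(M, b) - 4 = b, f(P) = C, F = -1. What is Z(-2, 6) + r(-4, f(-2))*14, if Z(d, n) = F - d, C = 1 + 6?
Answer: 155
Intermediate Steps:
C = 7
f(P) = 7
Z(d, n) = -1 - d
r(M, b) = 4 + b
Z(-2, 6) + r(-4, f(-2))*14 = (-1 - 1*(-2)) + (4 + 7)*14 = (-1 + 2) + 11*14 = 1 + 154 = 155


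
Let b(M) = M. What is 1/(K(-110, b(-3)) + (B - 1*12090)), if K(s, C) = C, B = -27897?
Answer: -1/39990 ≈ -2.5006e-5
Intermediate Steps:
1/(K(-110, b(-3)) + (B - 1*12090)) = 1/(-3 + (-27897 - 1*12090)) = 1/(-3 + (-27897 - 12090)) = 1/(-3 - 39987) = 1/(-39990) = -1/39990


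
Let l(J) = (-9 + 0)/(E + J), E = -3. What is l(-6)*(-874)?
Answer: -874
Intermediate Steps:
l(J) = -9/(-3 + J) (l(J) = (-9 + 0)/(-3 + J) = -9/(-3 + J))
l(-6)*(-874) = -9/(-3 - 6)*(-874) = -9/(-9)*(-874) = -9*(-⅑)*(-874) = 1*(-874) = -874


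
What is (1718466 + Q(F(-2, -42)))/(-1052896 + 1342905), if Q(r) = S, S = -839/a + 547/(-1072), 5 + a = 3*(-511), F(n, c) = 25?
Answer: 1416648408549/239074139312 ≈ 5.9256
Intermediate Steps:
a = -1538 (a = -5 + 3*(-511) = -5 - 1533 = -1538)
S = 29061/824368 (S = -839/(-1538) + 547/(-1072) = -839*(-1/1538) + 547*(-1/1072) = 839/1538 - 547/1072 = 29061/824368 ≈ 0.035252)
Q(r) = 29061/824368
(1718466 + Q(F(-2, -42)))/(-1052896 + 1342905) = (1718466 + 29061/824368)/(-1052896 + 1342905) = (1416648408549/824368)/290009 = (1416648408549/824368)*(1/290009) = 1416648408549/239074139312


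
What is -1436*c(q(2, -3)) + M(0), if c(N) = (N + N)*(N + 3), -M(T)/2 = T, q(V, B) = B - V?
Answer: -28720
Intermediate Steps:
M(T) = -2*T
c(N) = 2*N*(3 + N) (c(N) = (2*N)*(3 + N) = 2*N*(3 + N))
-1436*c(q(2, -3)) + M(0) = -2872*(-3 - 1*2)*(3 + (-3 - 1*2)) - 2*0 = -2872*(-3 - 2)*(3 + (-3 - 2)) + 0 = -2872*(-5)*(3 - 5) + 0 = -2872*(-5)*(-2) + 0 = -1436*20 + 0 = -28720 + 0 = -28720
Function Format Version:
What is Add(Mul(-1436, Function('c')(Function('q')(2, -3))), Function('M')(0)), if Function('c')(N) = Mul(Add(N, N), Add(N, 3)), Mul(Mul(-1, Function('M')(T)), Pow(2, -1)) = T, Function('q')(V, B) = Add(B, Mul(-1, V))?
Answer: -28720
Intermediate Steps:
Function('M')(T) = Mul(-2, T)
Function('c')(N) = Mul(2, N, Add(3, N)) (Function('c')(N) = Mul(Mul(2, N), Add(3, N)) = Mul(2, N, Add(3, N)))
Add(Mul(-1436, Function('c')(Function('q')(2, -3))), Function('M')(0)) = Add(Mul(-1436, Mul(2, Add(-3, Mul(-1, 2)), Add(3, Add(-3, Mul(-1, 2))))), Mul(-2, 0)) = Add(Mul(-1436, Mul(2, Add(-3, -2), Add(3, Add(-3, -2)))), 0) = Add(Mul(-1436, Mul(2, -5, Add(3, -5))), 0) = Add(Mul(-1436, Mul(2, -5, -2)), 0) = Add(Mul(-1436, 20), 0) = Add(-28720, 0) = -28720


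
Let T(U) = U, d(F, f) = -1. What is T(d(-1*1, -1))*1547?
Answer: -1547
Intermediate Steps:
T(d(-1*1, -1))*1547 = -1*1547 = -1547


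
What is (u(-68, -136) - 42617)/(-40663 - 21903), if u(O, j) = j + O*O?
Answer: 5447/8938 ≈ 0.60942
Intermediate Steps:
u(O, j) = j + O²
(u(-68, -136) - 42617)/(-40663 - 21903) = ((-136 + (-68)²) - 42617)/(-40663 - 21903) = ((-136 + 4624) - 42617)/(-62566) = (4488 - 42617)*(-1/62566) = -38129*(-1/62566) = 5447/8938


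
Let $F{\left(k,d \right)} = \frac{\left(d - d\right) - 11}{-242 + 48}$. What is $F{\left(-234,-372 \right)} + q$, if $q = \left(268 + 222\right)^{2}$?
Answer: $\frac{46579411}{194} \approx 2.401 \cdot 10^{5}$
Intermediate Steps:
$F{\left(k,d \right)} = \frac{11}{194}$ ($F{\left(k,d \right)} = \frac{0 - 11}{-194} = \left(-11\right) \left(- \frac{1}{194}\right) = \frac{11}{194}$)
$q = 240100$ ($q = 490^{2} = 240100$)
$F{\left(-234,-372 \right)} + q = \frac{11}{194} + 240100 = \frac{46579411}{194}$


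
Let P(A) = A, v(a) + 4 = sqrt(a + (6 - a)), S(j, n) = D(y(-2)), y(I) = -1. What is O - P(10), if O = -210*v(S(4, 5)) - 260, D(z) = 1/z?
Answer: 570 - 210*sqrt(6) ≈ 55.607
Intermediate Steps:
D(z) = 1/z
S(j, n) = -1 (S(j, n) = 1/(-1) = -1)
v(a) = -4 + sqrt(6) (v(a) = -4 + sqrt(a + (6 - a)) = -4 + sqrt(6))
O = 580 - 210*sqrt(6) (O = -210*(-4 + sqrt(6)) - 260 = (840 - 210*sqrt(6)) - 260 = 580 - 210*sqrt(6) ≈ 65.607)
O - P(10) = (580 - 210*sqrt(6)) - 1*10 = (580 - 210*sqrt(6)) - 10 = 570 - 210*sqrt(6)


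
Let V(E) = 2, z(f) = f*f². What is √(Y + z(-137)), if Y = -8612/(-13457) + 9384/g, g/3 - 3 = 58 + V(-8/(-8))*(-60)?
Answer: I*√1620955438270726901/793963 ≈ 1603.6*I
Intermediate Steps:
z(f) = f³
g = -177 (g = 9 + 3*(58 + 2*(-60)) = 9 + 3*(58 - 120) = 9 + 3*(-62) = 9 - 186 = -177)
Y = -41585388/793963 (Y = -8612/(-13457) + 9384/(-177) = -8612*(-1/13457) + 9384*(-1/177) = 8612/13457 - 3128/59 = -41585388/793963 ≈ -52.377)
√(Y + z(-137)) = √(-41585388/793963 + (-137)³) = √(-41585388/793963 - 2571353) = √(-2041600727327/793963) = I*√1620955438270726901/793963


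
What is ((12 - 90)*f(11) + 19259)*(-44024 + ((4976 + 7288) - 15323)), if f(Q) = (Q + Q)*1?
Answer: -825977069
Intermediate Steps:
f(Q) = 2*Q (f(Q) = (2*Q)*1 = 2*Q)
((12 - 90)*f(11) + 19259)*(-44024 + ((4976 + 7288) - 15323)) = ((12 - 90)*(2*11) + 19259)*(-44024 + ((4976 + 7288) - 15323)) = (-78*22 + 19259)*(-44024 + (12264 - 15323)) = (-1716 + 19259)*(-44024 - 3059) = 17543*(-47083) = -825977069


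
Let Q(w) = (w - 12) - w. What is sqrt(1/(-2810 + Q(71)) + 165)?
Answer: sqrt(1314005038)/2822 ≈ 12.845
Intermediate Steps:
Q(w) = -12 (Q(w) = (-12 + w) - w = -12)
sqrt(1/(-2810 + Q(71)) + 165) = sqrt(1/(-2810 - 12) + 165) = sqrt(1/(-2822) + 165) = sqrt(-1/2822 + 165) = sqrt(465629/2822) = sqrt(1314005038)/2822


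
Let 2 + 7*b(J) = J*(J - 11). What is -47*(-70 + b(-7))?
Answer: 17202/7 ≈ 2457.4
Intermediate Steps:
b(J) = -2/7 + J*(-11 + J)/7 (b(J) = -2/7 + (J*(J - 11))/7 = -2/7 + (J*(-11 + J))/7 = -2/7 + J*(-11 + J)/7)
-47*(-70 + b(-7)) = -47*(-70 + (-2/7 - 11/7*(-7) + (1/7)*(-7)**2)) = -47*(-70 + (-2/7 + 11 + (1/7)*49)) = -47*(-70 + (-2/7 + 11 + 7)) = -47*(-70 + 124/7) = -47*(-366/7) = 17202/7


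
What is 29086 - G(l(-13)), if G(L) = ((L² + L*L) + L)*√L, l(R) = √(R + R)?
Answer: 29086 - 26^(¾)*I^(3/2)*(1 + 2*I*√26) ≈ 29177.0 + 74.888*I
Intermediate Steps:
l(R) = √2*√R (l(R) = √(2*R) = √2*√R)
G(L) = √L*(L + 2*L²) (G(L) = ((L² + L²) + L)*√L = (2*L² + L)*√L = (L + 2*L²)*√L = √L*(L + 2*L²))
29086 - G(l(-13)) = 29086 - (√2*√(-13))^(3/2)*(1 + 2*(√2*√(-13))) = 29086 - (√2*(I*√13))^(3/2)*(1 + 2*(√2*(I*√13))) = 29086 - (I*√26)^(3/2)*(1 + 2*(I*√26)) = 29086 - 26^(¾)*I^(3/2)*(1 + 2*I*√26)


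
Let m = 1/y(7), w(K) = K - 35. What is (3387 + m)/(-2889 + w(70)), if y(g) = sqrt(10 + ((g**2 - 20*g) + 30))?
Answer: -3387/2854 + I*sqrt(51)/145554 ≈ -1.1868 + 4.9064e-5*I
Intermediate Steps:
w(K) = -35 + K
y(g) = sqrt(40 + g**2 - 20*g) (y(g) = sqrt(10 + (30 + g**2 - 20*g)) = sqrt(40 + g**2 - 20*g))
m = -I*sqrt(51)/51 (m = 1/(sqrt(40 + 7**2 - 20*7)) = 1/(sqrt(40 + 49 - 140)) = 1/(sqrt(-51)) = 1/(I*sqrt(51)) = -I*sqrt(51)/51 ≈ -0.14003*I)
(3387 + m)/(-2889 + w(70)) = (3387 - I*sqrt(51)/51)/(-2889 + (-35 + 70)) = (3387 - I*sqrt(51)/51)/(-2889 + 35) = (3387 - I*sqrt(51)/51)/(-2854) = (3387 - I*sqrt(51)/51)*(-1/2854) = -3387/2854 + I*sqrt(51)/145554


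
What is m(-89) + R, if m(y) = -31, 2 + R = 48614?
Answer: 48581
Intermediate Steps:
R = 48612 (R = -2 + 48614 = 48612)
m(-89) + R = -31 + 48612 = 48581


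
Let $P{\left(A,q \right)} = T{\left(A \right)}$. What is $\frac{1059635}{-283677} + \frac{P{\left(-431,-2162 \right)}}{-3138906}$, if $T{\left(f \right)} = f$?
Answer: $- \frac{1108657464841}{296811812454} \approx -3.7352$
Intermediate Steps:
$P{\left(A,q \right)} = A$
$\frac{1059635}{-283677} + \frac{P{\left(-431,-2162 \right)}}{-3138906} = \frac{1059635}{-283677} - \frac{431}{-3138906} = 1059635 \left(- \frac{1}{283677}\right) - - \frac{431}{3138906} = - \frac{1059635}{283677} + \frac{431}{3138906} = - \frac{1108657464841}{296811812454}$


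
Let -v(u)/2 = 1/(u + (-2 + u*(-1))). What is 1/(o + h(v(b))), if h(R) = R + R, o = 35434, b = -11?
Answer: 1/35436 ≈ 2.8220e-5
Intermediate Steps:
v(u) = 1 (v(u) = -2/(u + (-2 + u*(-1))) = -2/(u + (-2 - u)) = -2/(-2) = -2*(-½) = 1)
h(R) = 2*R
1/(o + h(v(b))) = 1/(35434 + 2*1) = 1/(35434 + 2) = 1/35436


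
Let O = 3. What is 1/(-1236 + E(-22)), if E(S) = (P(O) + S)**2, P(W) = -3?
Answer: -1/611 ≈ -0.0016367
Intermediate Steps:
E(S) = (-3 + S)**2
1/(-1236 + E(-22)) = 1/(-1236 + (-3 - 22)**2) = 1/(-1236 + (-25)**2) = 1/(-1236 + 625) = 1/(-611) = -1/611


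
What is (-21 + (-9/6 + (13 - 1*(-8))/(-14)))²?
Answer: 576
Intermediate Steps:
(-21 + (-9/6 + (13 - 1*(-8))/(-14)))² = (-21 + (-9*⅙ + (13 + 8)*(-1/14)))² = (-21 + (-3/2 + 21*(-1/14)))² = (-21 + (-3/2 - 3/2))² = (-21 - 3)² = (-24)² = 576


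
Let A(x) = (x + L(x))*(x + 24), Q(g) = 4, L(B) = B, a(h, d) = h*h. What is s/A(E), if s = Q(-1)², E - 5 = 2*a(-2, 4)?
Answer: 8/481 ≈ 0.016632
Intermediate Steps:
a(h, d) = h²
E = 13 (E = 5 + 2*(-2)² = 5 + 2*4 = 5 + 8 = 13)
s = 16 (s = 4² = 16)
A(x) = 2*x*(24 + x) (A(x) = (x + x)*(x + 24) = (2*x)*(24 + x) = 2*x*(24 + x))
s/A(E) = 16/((2*13*(24 + 13))) = 16/((2*13*37)) = 16/962 = 16*(1/962) = 8/481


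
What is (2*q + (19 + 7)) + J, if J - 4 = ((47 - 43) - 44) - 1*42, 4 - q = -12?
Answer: -20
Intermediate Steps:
q = 16 (q = 4 - 1*(-12) = 4 + 12 = 16)
J = -78 (J = 4 + (((47 - 43) - 44) - 1*42) = 4 + ((4 - 44) - 42) = 4 + (-40 - 42) = 4 - 82 = -78)
(2*q + (19 + 7)) + J = (2*16 + (19 + 7)) - 78 = (32 + 26) - 78 = 58 - 78 = -20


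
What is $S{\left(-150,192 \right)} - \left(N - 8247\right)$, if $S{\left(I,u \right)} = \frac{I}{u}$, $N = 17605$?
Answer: $- \frac{299481}{32} \approx -9358.8$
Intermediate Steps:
$S{\left(-150,192 \right)} - \left(N - 8247\right) = - \frac{150}{192} - \left(17605 - 8247\right) = \left(-150\right) \frac{1}{192} - \left(17605 - 8247\right) = - \frac{25}{32} - 9358 = - \frac{299481}{32}$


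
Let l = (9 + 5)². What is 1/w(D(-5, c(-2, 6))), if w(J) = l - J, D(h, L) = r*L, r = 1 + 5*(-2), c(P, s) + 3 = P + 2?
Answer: 1/169 ≈ 0.0059172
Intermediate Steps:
c(P, s) = -1 + P (c(P, s) = -3 + (P + 2) = -3 + (2 + P) = -1 + P)
r = -9 (r = 1 - 10 = -9)
l = 196 (l = 14² = 196)
D(h, L) = -9*L
w(J) = 196 - J
1/w(D(-5, c(-2, 6))) = 1/(196 - (-9)*(-1 - 2)) = 1/(196 - (-9)*(-3)) = 1/(196 - 1*27) = 1/(196 - 27) = 1/169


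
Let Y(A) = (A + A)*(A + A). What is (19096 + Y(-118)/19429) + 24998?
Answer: 856758022/19429 ≈ 44097.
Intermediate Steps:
Y(A) = 4*A² (Y(A) = (2*A)*(2*A) = 4*A²)
(19096 + Y(-118)/19429) + 24998 = (19096 + (4*(-118)²)/19429) + 24998 = (19096 + (4*13924)*(1/19429)) + 24998 = (19096 + 55696*(1/19429)) + 24998 = (19096 + 55696/19429) + 24998 = 371071880/19429 + 24998 = 856758022/19429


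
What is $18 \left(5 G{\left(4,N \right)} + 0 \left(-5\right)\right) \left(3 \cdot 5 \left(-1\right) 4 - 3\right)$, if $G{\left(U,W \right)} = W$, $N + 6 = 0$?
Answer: $34020$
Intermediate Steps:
$N = -6$ ($N = -6 + 0 = -6$)
$18 \left(5 G{\left(4,N \right)} + 0 \left(-5\right)\right) \left(3 \cdot 5 \left(-1\right) 4 - 3\right) = 18 \left(5 \left(-6\right) + 0 \left(-5\right)\right) \left(3 \cdot 5 \left(-1\right) 4 - 3\right) = 18 \left(-30 + 0\right) \left(15 \left(-1\right) 4 - 3\right) = 18 \left(-30\right) \left(\left(-15\right) 4 - 3\right) = - 540 \left(-60 - 3\right) = \left(-540\right) \left(-63\right) = 34020$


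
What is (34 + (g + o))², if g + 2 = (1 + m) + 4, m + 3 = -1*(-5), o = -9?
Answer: 900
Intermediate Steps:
m = 2 (m = -3 - 1*(-5) = -3 + 5 = 2)
g = 5 (g = -2 + ((1 + 2) + 4) = -2 + (3 + 4) = -2 + 7 = 5)
(34 + (g + o))² = (34 + (5 - 9))² = (34 - 4)² = 30² = 900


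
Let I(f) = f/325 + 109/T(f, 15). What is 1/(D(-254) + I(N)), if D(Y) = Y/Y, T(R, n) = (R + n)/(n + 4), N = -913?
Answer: -291850/1201099 ≈ -0.24299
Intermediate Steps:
T(R, n) = (R + n)/(4 + n)
D(Y) = 1
I(f) = 109/(15/19 + f/19) + f/325 (I(f) = f/325 + 109/(((f + 15)/(4 + 15))) = f*(1/325) + 109/(((15 + f)/19)) = f/325 + 109/(((15 + f)/19)) = f/325 + 109/(15/19 + f/19) = 109/(15/19 + f/19) + f/325)
1/(D(-254) + I(N)) = 1/(1 + (673075 - 913*(15 - 913))/(325*(15 - 913))) = 1/(1 + (1/325)*(673075 - 913*(-898))/(-898)) = 1/(1 + (1/325)*(-1/898)*(673075 + 819874)) = 1/(1 + (1/325)*(-1/898)*1492949) = 1/(1 - 1492949/291850) = 1/(-1201099/291850) = -291850/1201099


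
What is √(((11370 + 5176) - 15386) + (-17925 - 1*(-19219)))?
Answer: √2454 ≈ 49.538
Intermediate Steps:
√(((11370 + 5176) - 15386) + (-17925 - 1*(-19219))) = √((16546 - 15386) + (-17925 + 19219)) = √(1160 + 1294) = √2454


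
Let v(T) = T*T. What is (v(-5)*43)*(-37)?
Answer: -39775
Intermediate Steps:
v(T) = T²
(v(-5)*43)*(-37) = ((-5)²*43)*(-37) = (25*43)*(-37) = 1075*(-37) = -39775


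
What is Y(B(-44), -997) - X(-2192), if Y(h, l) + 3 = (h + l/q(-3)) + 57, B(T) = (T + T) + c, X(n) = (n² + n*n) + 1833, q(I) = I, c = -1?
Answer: -28833791/3 ≈ -9.6113e+6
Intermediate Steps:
X(n) = 1833 + 2*n² (X(n) = (n² + n²) + 1833 = 2*n² + 1833 = 1833 + 2*n²)
B(T) = -1 + 2*T (B(T) = (T + T) - 1 = 2*T - 1 = -1 + 2*T)
Y(h, l) = 54 + h - l/3 (Y(h, l) = -3 + ((h + l/(-3)) + 57) = -3 + ((h + l*(-⅓)) + 57) = -3 + ((h - l/3) + 57) = -3 + (57 + h - l/3) = 54 + h - l/3)
Y(B(-44), -997) - X(-2192) = (54 + (-1 + 2*(-44)) - ⅓*(-997)) - (1833 + 2*(-2192)²) = (54 + (-1 - 88) + 997/3) - (1833 + 2*4804864) = (54 - 89 + 997/3) - (1833 + 9609728) = 892/3 - 1*9611561 = 892/3 - 9611561 = -28833791/3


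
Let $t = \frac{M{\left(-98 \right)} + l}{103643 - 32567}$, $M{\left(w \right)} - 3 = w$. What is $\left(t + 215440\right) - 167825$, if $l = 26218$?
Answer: $\frac{3384309863}{71076} \approx 47615.0$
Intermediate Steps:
$M{\left(w \right)} = 3 + w$
$t = \frac{26123}{71076}$ ($t = \frac{\left(3 - 98\right) + 26218}{103643 - 32567} = \frac{-95 + 26218}{71076} = 26123 \cdot \frac{1}{71076} = \frac{26123}{71076} \approx 0.36754$)
$\left(t + 215440\right) - 167825 = \left(\frac{26123}{71076} + 215440\right) - 167825 = \frac{15312639563}{71076} - 167825 = \frac{3384309863}{71076}$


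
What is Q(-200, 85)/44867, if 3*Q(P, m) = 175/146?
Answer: 175/19651746 ≈ 8.9051e-6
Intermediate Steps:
Q(P, m) = 175/438 (Q(P, m) = (175/146)/3 = (175*(1/146))/3 = (⅓)*(175/146) = 175/438)
Q(-200, 85)/44867 = (175/438)/44867 = (175/438)*(1/44867) = 175/19651746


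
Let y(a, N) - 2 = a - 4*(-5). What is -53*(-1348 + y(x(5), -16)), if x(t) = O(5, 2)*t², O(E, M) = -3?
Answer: 74253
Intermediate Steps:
x(t) = -3*t²
y(a, N) = 22 + a (y(a, N) = 2 + (a - 4*(-5)) = 2 + (a + 20) = 2 + (20 + a) = 22 + a)
-53*(-1348 + y(x(5), -16)) = -53*(-1348 + (22 - 3*5²)) = -53*(-1348 + (22 - 3*25)) = -53*(-1348 + (22 - 75)) = -53*(-1348 - 53) = -53*(-1401) = 74253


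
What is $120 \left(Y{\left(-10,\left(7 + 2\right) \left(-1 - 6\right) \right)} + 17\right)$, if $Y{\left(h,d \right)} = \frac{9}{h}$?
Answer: $1932$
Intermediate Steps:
$120 \left(Y{\left(-10,\left(7 + 2\right) \left(-1 - 6\right) \right)} + 17\right) = 120 \left(\frac{9}{-10} + 17\right) = 120 \left(9 \left(- \frac{1}{10}\right) + 17\right) = 120 \left(- \frac{9}{10} + 17\right) = 120 \cdot \frac{161}{10} = 1932$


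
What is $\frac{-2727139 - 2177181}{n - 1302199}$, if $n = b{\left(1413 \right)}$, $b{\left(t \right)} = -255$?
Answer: $\frac{2452160}{651227} \approx 3.7654$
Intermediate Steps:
$n = -255$
$\frac{-2727139 - 2177181}{n - 1302199} = \frac{-2727139 - 2177181}{-255 - 1302199} = - \frac{4904320}{-1302454} = \left(-4904320\right) \left(- \frac{1}{1302454}\right) = \frac{2452160}{651227}$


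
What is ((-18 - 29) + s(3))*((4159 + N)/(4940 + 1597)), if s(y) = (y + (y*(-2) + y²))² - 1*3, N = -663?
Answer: -48944/6537 ≈ -7.4872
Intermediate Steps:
s(y) = -3 + (y² - y)² (s(y) = (y + (-2*y + y²))² - 3 = (y + (y² - 2*y))² - 3 = (y² - y)² - 3 = -3 + (y² - y)²)
((-18 - 29) + s(3))*((4159 + N)/(4940 + 1597)) = ((-18 - 29) + (-3 + 3²*(-1 + 3)²))*((4159 - 663)/(4940 + 1597)) = (-47 + (-3 + 9*2²))*(3496/6537) = (-47 + (-3 + 9*4))*(3496*(1/6537)) = (-47 + (-3 + 36))*(3496/6537) = (-47 + 33)*(3496/6537) = -14*3496/6537 = -48944/6537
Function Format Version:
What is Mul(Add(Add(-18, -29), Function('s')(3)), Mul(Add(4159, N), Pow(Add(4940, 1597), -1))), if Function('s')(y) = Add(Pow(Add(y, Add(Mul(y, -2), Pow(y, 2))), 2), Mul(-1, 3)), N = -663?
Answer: Rational(-48944, 6537) ≈ -7.4872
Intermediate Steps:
Function('s')(y) = Add(-3, Pow(Add(Pow(y, 2), Mul(-1, y)), 2)) (Function('s')(y) = Add(Pow(Add(y, Add(Mul(-2, y), Pow(y, 2))), 2), -3) = Add(Pow(Add(y, Add(Pow(y, 2), Mul(-2, y))), 2), -3) = Add(Pow(Add(Pow(y, 2), Mul(-1, y)), 2), -3) = Add(-3, Pow(Add(Pow(y, 2), Mul(-1, y)), 2)))
Mul(Add(Add(-18, -29), Function('s')(3)), Mul(Add(4159, N), Pow(Add(4940, 1597), -1))) = Mul(Add(Add(-18, -29), Add(-3, Mul(Pow(3, 2), Pow(Add(-1, 3), 2)))), Mul(Add(4159, -663), Pow(Add(4940, 1597), -1))) = Mul(Add(-47, Add(-3, Mul(9, Pow(2, 2)))), Mul(3496, Pow(6537, -1))) = Mul(Add(-47, Add(-3, Mul(9, 4))), Mul(3496, Rational(1, 6537))) = Mul(Add(-47, Add(-3, 36)), Rational(3496, 6537)) = Mul(Add(-47, 33), Rational(3496, 6537)) = Mul(-14, Rational(3496, 6537)) = Rational(-48944, 6537)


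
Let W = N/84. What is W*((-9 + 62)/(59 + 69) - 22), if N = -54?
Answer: 24867/1792 ≈ 13.877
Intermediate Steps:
W = -9/14 (W = -54/84 = -54*1/84 = -9/14 ≈ -0.64286)
W*((-9 + 62)/(59 + 69) - 22) = -9*((-9 + 62)/(59 + 69) - 22)/14 = -9*(53/128 - 22)/14 = -9/14*(-2763/128) = 24867/1792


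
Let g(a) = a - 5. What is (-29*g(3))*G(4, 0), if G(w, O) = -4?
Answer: -232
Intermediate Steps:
g(a) = -5 + a
(-29*g(3))*G(4, 0) = -29*(-5 + 3)*(-4) = -29*(-2)*(-4) = 58*(-4) = -232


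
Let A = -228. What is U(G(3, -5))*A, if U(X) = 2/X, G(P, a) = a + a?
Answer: 228/5 ≈ 45.600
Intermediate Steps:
G(P, a) = 2*a
U(G(3, -5))*A = (2/((2*(-5))))*(-228) = (2/(-10))*(-228) = (2*(-⅒))*(-228) = -⅕*(-228) = 228/5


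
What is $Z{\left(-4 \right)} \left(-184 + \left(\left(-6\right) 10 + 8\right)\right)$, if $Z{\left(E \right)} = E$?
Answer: $944$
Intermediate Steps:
$Z{\left(-4 \right)} \left(-184 + \left(\left(-6\right) 10 + 8\right)\right) = - 4 \left(-184 + \left(\left(-6\right) 10 + 8\right)\right) = - 4 \left(-184 + \left(-60 + 8\right)\right) = - 4 \left(-184 - 52\right) = \left(-4\right) \left(-236\right) = 944$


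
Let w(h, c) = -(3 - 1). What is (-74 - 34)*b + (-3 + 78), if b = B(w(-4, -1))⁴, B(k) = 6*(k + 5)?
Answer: -11337333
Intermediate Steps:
w(h, c) = -2 (w(h, c) = -1*2 = -2)
B(k) = 30 + 6*k (B(k) = 6*(5 + k) = 30 + 6*k)
b = 104976 (b = (30 + 6*(-2))⁴ = (30 - 12)⁴ = 18⁴ = 104976)
(-74 - 34)*b + (-3 + 78) = (-74 - 34)*104976 + (-3 + 78) = -108*104976 + 75 = -11337408 + 75 = -11337333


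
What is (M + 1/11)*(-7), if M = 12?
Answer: -931/11 ≈ -84.636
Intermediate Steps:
(M + 1/11)*(-7) = (12 + 1/11)*(-7) = (133/11)*(-7) = -931/11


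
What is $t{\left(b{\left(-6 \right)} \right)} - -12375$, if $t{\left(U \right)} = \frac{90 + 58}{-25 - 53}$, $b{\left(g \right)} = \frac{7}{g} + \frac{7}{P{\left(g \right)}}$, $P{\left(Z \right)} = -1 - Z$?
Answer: $\frac{482551}{39} \approx 12373.0$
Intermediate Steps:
$b{\left(g \right)} = \frac{7}{g} + \frac{7}{-1 - g}$
$t{\left(U \right)} = - \frac{74}{39}$ ($t{\left(U \right)} = \frac{148}{-78} = 148 \left(- \frac{1}{78}\right) = - \frac{74}{39}$)
$t{\left(b{\left(-6 \right)} \right)} - -12375 = - \frac{74}{39} - -12375 = - \frac{74}{39} + 12375 = \frac{482551}{39}$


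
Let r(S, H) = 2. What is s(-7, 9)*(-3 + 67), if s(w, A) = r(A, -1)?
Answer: 128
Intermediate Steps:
s(w, A) = 2
s(-7, 9)*(-3 + 67) = 2*(-3 + 67) = 2*64 = 128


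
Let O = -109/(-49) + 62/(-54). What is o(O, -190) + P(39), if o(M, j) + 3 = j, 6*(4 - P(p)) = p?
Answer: -391/2 ≈ -195.50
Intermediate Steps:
P(p) = 4 - p/6
O = 1424/1323 (O = -109*(-1/49) + 62*(-1/54) = 109/49 - 31/27 = 1424/1323 ≈ 1.0763)
o(M, j) = -3 + j
o(O, -190) + P(39) = (-3 - 190) + (4 - ⅙*39) = -193 + (4 - 13/2) = -193 - 5/2 = -391/2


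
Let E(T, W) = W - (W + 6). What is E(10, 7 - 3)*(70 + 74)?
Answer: -864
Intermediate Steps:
E(T, W) = -6 (E(T, W) = W - (6 + W) = W + (-6 - W) = -6)
E(10, 7 - 3)*(70 + 74) = -6*(70 + 74) = -6*144 = -864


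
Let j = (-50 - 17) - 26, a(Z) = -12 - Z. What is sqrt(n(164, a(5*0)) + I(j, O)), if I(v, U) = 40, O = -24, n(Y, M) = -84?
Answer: 2*I*sqrt(11) ≈ 6.6332*I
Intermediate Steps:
j = -93 (j = -67 - 26 = -93)
sqrt(n(164, a(5*0)) + I(j, O)) = sqrt(-84 + 40) = sqrt(-44) = 2*I*sqrt(11)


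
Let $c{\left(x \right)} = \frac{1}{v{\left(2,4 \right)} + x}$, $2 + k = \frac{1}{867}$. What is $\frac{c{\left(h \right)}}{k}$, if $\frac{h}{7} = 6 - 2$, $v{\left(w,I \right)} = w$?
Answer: $- \frac{289}{17330} \approx -0.016676$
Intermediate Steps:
$h = 28$ ($h = 7 \left(6 - 2\right) = 7 \cdot 4 = 28$)
$k = - \frac{1733}{867}$ ($k = -2 + \frac{1}{867} = - \frac{1733}{867} \approx -1.9988$)
$c{\left(x \right)} = \frac{1}{2 + x}$
$\frac{c{\left(h \right)}}{k} = \frac{1}{\left(2 + 28\right) \left(- \frac{1733}{867}\right)} = \frac{1}{30} \left(- \frac{867}{1733}\right) = - \frac{289}{17330}$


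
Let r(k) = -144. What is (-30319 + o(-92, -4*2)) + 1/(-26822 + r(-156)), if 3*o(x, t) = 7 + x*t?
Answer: -2432710727/80898 ≈ -30071.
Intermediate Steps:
o(x, t) = 7/3 + t*x/3 (o(x, t) = (7 + x*t)/3 = (7 + t*x)/3 = 7/3 + t*x/3)
(-30319 + o(-92, -4*2)) + 1/(-26822 + r(-156)) = (-30319 + (7/3 + (⅓)*(-4*2)*(-92))) + 1/(-26822 - 144) = (-30319 + (7/3 + (⅓)*(-8)*(-92))) + 1/(-26966) = (-30319 + (7/3 + 736/3)) - 1/26966 = (-30319 + 743/3) - 1/26966 = -90214/3 - 1/26966 = -2432710727/80898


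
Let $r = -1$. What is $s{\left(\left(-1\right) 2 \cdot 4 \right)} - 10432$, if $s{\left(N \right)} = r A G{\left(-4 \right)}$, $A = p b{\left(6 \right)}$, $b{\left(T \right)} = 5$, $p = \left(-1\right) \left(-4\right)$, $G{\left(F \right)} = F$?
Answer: $-10352$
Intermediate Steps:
$p = 4$
$A = 20$ ($A = 4 \cdot 5 = 20$)
$s{\left(N \right)} = 80$ ($s{\left(N \right)} = \left(-1\right) 20 \left(-4\right) = \left(-20\right) \left(-4\right) = 80$)
$s{\left(\left(-1\right) 2 \cdot 4 \right)} - 10432 = 80 - 10432 = -10352$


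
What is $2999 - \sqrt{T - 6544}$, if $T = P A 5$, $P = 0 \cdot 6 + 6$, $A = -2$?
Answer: $2999 - 2 i \sqrt{1651} \approx 2999.0 - 81.265 i$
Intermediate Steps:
$P = 6$ ($P = 0 + 6 = 6$)
$T = -60$ ($T = 6 \left(-2\right) 5 = \left(-12\right) 5 = -60$)
$2999 - \sqrt{T - 6544} = 2999 - \sqrt{-60 - 6544} = 2999 - \sqrt{-6604} = 2999 - 2 i \sqrt{1651}$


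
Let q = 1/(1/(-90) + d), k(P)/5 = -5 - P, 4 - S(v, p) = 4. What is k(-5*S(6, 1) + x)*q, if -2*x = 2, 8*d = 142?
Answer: -3600/3193 ≈ -1.1275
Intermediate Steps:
d = 71/4 (d = (⅛)*142 = 71/4 ≈ 17.750)
x = -1 (x = -½*2 = -1)
S(v, p) = 0 (S(v, p) = 4 - 1*4 = 4 - 4 = 0)
k(P) = -25 - 5*P (k(P) = 5*(-5 - P) = -25 - 5*P)
q = 180/3193 (q = 1/(1/(-90) + 71/4) = 1/(-1/90 + 71/4) = 1/(3193/180) = 180/3193 ≈ 0.056373)
k(-5*S(6, 1) + x)*q = (-25 - 5*(-5*0 - 1))*(180/3193) = (-25 - 5*(0 - 1))*(180/3193) = (-25 - 5*(-1))*(180/3193) = (-25 + 5)*(180/3193) = -20*180/3193 = -3600/3193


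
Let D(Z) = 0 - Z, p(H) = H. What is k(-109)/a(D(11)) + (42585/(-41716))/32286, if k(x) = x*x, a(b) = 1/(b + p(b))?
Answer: -117346819506339/448947592 ≈ -2.6138e+5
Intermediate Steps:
D(Z) = -Z
a(b) = 1/(2*b) (a(b) = 1/(b + b) = 1/(2*b))
k(x) = x²
k(-109)/a(D(11)) + (42585/(-41716))/32286 = (-109)²/((1/(2*((-1*11))))) + (42585/(-41716))/32286 = 11881/(((½)/(-11))) + (42585*(-1/41716))*(1/32286) = 11881/(((½)*(-1/11))) - 42585/41716*1/32286 = 11881/(-1/22) - 14195/448947592 = 11881*(-22) - 14195/448947592 = -261382 - 14195/448947592 = -117346819506339/448947592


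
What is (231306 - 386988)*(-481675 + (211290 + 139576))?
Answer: 20364606738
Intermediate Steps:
(231306 - 386988)*(-481675 + (211290 + 139576)) = -155682*(-481675 + 350866) = -155682*(-130809) = 20364606738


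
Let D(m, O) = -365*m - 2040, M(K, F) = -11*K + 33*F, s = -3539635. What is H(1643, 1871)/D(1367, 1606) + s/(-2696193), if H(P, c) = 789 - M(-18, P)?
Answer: 1917930875029/1350779212035 ≈ 1.4199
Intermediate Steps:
D(m, O) = -2040 - 365*m
H(P, c) = 591 - 33*P (H(P, c) = 789 - (-11*(-18) + 33*P) = 789 - (198 + 33*P) = 789 + (-198 - 33*P) = 591 - 33*P)
H(1643, 1871)/D(1367, 1606) + s/(-2696193) = (591 - 33*1643)/(-2040 - 365*1367) - 3539635/(-2696193) = (591 - 54219)/(-2040 - 498955) - 3539635*(-1/2696193) = -53628/(-500995) + 3539635/2696193 = -53628*(-1/500995) + 3539635/2696193 = 53628/500995 + 3539635/2696193 = 1917930875029/1350779212035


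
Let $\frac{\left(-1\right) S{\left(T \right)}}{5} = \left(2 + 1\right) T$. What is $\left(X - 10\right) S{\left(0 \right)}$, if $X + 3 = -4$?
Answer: $0$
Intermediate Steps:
$X = -7$ ($X = -3 - 4 = -7$)
$S{\left(T \right)} = - 15 T$ ($S{\left(T \right)} = - 5 \left(2 + 1\right) T = - 5 \cdot 3 T = - 15 T$)
$\left(X - 10\right) S{\left(0 \right)} = \left(-7 - 10\right) \left(\left(-15\right) 0\right) = \left(-17\right) 0 = 0$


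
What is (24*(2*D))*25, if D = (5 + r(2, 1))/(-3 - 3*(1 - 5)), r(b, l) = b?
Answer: 2800/3 ≈ 933.33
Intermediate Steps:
D = 7/9 (D = (5 + 2)/(-3 - 3*(1 - 5)) = 7/(-3 - 3*(-4)) = 7/(-3 + 12) = 7/9 ≈ 0.77778)
(24*(2*D))*25 = (24*(2*(7/9)))*25 = (24*(14/9))*25 = (112/3)*25 = 2800/3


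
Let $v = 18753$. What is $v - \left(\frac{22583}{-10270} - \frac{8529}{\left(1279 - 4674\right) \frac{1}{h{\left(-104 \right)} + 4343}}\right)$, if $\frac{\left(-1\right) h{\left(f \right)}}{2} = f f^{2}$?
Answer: $- \frac{39357305390839}{6973330} \approx -5.644 \cdot 10^{6}$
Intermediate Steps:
$h{\left(f \right)} = - 2 f^{3}$ ($h{\left(f \right)} = - 2 f f^{2} = - 2 f^{3}$)
$v - \left(\frac{22583}{-10270} - \frac{8529}{\left(1279 - 4674\right) \frac{1}{h{\left(-104 \right)} + 4343}}\right) = 18753 - \left(\frac{22583}{-10270} - \frac{8529}{\left(1279 - 4674\right) \frac{1}{- 2 \left(-104\right)^{3} + 4343}}\right) = 18753 - \left(22583 \left(- \frac{1}{10270}\right) - \frac{8529}{\left(-3395\right) \frac{1}{\left(-2\right) \left(-1124864\right) + 4343}}\right) = 18753 - \left(- \frac{22583}{10270} - \frac{8529}{\left(-3395\right) \frac{1}{2249728 + 4343}}\right) = 18753 - \left(- \frac{22583}{10270} - \frac{8529}{\left(-3395\right) \frac{1}{2254071}}\right) = 18753 - \left(- \frac{22583}{10270} - \frac{8529}{- \frac{3395}{2254071}}\right) = 18753 - \left(- \frac{22583}{10270} - - \frac{19224971559}{3395}\right) = 18753 - \left(- \frac{22583}{10270} + \frac{19224971559}{3395}\right) = 18753 - \frac{39488076248329}{6973330} = - \frac{39357305390839}{6973330}$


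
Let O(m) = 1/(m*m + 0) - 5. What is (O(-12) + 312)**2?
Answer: 1954435681/20736 ≈ 94253.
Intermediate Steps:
O(m) = -5 + m**(-2) (O(m) = 1/(m**2 + 0) - 5 = 1/(m**2) - 5 = m**(-2) - 5 = -5 + m**(-2))
(O(-12) + 312)**2 = ((-5 + (-12)**(-2)) + 312)**2 = ((-5 + 1/144) + 312)**2 = (-719/144 + 312)**2 = (44209/144)**2 = 1954435681/20736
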